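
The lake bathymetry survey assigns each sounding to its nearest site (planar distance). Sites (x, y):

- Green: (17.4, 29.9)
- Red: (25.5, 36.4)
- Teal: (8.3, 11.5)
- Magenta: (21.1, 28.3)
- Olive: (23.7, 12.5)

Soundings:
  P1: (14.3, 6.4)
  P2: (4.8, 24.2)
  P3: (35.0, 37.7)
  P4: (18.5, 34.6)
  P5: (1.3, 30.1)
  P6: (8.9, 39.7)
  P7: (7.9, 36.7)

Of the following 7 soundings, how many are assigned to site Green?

P1 → Teal
P2 → Teal
P3 → Red
P4 → Green
P5 → Green
P6 → Green
P7 → Green
4 of the 7 go to Green.

4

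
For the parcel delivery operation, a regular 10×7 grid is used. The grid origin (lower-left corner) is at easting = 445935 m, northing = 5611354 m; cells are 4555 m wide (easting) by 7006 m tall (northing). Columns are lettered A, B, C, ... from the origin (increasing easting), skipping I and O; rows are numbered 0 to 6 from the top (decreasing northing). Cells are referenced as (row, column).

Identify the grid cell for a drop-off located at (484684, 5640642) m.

(2, J)

Column index: ⌊(484684 − 445935) / 4555⌋ = ⌊8.507⌋ = 8 → column J
Row offset from origin: ⌊(5640642 − 5611354) / 7006⌋ = ⌊4.180⌋ = 4 → row 2 (counted from top)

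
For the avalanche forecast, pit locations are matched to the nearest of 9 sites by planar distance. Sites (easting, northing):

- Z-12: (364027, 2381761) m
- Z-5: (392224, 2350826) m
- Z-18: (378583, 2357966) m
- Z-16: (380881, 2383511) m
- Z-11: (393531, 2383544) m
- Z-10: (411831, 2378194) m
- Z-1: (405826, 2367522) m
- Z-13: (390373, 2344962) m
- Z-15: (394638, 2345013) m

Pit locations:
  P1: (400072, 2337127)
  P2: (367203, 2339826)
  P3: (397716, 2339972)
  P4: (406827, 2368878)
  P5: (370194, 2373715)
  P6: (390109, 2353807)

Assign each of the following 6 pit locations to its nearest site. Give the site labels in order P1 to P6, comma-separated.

Z-15, Z-18, Z-15, Z-1, Z-12, Z-5

P1 → Z-15 (d²=91717352.00)
P2 → Z-18 (d²=458564000.00)
P3 → Z-15 (d²=34885765.00)
P4 → Z-1 (d²=2840737.00)
P5 → Z-12 (d²=102770005.00)
P6 → Z-5 (d²=13359586.00)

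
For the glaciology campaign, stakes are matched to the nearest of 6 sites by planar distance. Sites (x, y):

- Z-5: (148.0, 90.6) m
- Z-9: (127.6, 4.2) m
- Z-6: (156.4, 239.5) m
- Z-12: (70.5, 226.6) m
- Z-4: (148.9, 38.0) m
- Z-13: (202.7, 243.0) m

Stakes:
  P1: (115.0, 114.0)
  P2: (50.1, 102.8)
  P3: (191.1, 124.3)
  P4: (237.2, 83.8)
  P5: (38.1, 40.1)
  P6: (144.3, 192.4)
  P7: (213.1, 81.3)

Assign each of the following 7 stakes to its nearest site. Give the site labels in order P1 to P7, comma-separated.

Z-5, Z-5, Z-5, Z-5, Z-9, Z-6, Z-5

P1 → Z-5 (d²=1636.56)
P2 → Z-5 (d²=9733.25)
P3 → Z-5 (d²=2993.30)
P4 → Z-5 (d²=8002.88)
P5 → Z-9 (d²=9299.06)
P6 → Z-6 (d²=2364.82)
P7 → Z-5 (d²=4324.50)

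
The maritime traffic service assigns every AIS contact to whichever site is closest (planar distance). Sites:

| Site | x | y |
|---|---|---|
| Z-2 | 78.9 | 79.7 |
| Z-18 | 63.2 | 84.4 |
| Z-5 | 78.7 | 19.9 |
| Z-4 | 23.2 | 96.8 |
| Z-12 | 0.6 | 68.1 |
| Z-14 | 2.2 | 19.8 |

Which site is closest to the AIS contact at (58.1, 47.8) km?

Squared distances to each site:
Z-2: 1450.250; Z-18: 1365.570; Z-5: 1202.770; Z-4: 3619.010; Z-12: 3718.340; Z-14: 3908.810.
Minimum at Z-5.

Z-5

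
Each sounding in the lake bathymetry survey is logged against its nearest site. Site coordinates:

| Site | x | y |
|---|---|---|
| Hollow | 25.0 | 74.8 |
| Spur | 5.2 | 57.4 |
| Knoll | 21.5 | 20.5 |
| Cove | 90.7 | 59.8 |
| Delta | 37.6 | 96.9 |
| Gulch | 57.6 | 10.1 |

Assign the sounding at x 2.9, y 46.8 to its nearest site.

Squared distances to each site:
Hollow: 1272.410; Spur: 117.650; Knoll: 1037.650; Cove: 7877.840; Delta: 3714.100; Gulch: 4338.980.
Minimum at Spur.

Spur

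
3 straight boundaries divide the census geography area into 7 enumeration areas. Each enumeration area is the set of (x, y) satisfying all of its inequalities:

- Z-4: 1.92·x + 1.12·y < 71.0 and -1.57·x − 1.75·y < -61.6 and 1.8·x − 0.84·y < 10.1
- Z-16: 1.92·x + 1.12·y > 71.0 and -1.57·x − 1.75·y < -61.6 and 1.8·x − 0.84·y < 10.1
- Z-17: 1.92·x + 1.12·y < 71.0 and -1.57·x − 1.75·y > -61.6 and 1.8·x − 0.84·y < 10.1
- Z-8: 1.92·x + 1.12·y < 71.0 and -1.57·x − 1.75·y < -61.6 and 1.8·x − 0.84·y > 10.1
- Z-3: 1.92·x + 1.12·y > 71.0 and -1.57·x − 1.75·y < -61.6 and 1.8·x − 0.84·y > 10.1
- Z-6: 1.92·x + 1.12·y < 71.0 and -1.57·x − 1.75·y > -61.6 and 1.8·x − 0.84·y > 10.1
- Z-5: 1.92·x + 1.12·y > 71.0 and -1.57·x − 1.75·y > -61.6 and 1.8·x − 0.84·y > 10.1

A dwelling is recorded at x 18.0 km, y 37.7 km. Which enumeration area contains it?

1.92·18.0 + 1.12·37.7 = 76.784, which is > 71.0
-1.57·18.0 − 1.75·37.7 = -94.235, which is < -61.6
1.8·18.0 − 0.84·37.7 = 0.732, which is < 10.1
This sign pattern matches Z-16.

Z-16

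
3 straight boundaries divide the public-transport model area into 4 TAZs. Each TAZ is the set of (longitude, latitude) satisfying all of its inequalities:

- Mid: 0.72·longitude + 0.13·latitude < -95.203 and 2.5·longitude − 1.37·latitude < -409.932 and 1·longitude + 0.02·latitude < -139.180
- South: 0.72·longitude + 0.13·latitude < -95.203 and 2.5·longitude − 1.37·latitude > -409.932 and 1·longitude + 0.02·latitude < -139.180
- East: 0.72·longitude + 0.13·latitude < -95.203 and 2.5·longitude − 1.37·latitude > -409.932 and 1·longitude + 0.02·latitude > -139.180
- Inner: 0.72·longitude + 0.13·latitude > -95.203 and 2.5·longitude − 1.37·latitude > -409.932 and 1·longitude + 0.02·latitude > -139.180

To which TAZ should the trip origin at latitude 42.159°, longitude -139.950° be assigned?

0.72·-139.950 + 0.13·42.159 = -95.283, which is < -95.203
2.5·-139.950 − 1.37·42.159 = -407.633, which is > -409.932
1·-139.950 + 0.02·42.159 = -139.107, which is > -139.180
This sign pattern matches East.

East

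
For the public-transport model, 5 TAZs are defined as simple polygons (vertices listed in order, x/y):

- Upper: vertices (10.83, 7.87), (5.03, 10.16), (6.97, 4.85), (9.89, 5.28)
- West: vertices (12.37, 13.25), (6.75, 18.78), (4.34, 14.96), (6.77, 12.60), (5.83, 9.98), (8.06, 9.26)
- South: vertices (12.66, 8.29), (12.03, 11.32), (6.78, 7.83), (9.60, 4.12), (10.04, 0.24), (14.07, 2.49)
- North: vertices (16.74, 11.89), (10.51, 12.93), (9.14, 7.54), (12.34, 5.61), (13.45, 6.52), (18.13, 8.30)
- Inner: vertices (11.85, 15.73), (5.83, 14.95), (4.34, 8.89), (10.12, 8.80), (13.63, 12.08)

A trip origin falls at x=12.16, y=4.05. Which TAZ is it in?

South

Cast a ray rightward from (12.16, 4.05). For each polygon, the edges (by vertex number in listed order) whose endpoints lie on opposite sides of y = 4.05, where each meets that height, and whether that is right or left of the point:
Upper: no edge straddles that height → 0 crossings.
West: no edge straddles that height → 0 crossings.
South: 4–5 at x≈9.608 (left), 6–1 at x≈13.691 (right) → 1 crossing.
North: no edge straddles that height → 0 crossings.
Inner: no edge straddles that height → 0 crossings.
Only South has an odd count, so the point is inside South.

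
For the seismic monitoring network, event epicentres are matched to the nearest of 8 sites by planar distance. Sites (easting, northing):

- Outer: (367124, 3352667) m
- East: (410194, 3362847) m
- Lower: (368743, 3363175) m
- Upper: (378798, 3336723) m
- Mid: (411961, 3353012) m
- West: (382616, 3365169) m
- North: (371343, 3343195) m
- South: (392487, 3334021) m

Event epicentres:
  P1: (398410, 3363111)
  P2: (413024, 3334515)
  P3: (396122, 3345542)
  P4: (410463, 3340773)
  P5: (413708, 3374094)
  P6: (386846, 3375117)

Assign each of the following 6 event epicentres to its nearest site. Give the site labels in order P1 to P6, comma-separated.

East, Mid, South, Mid, East, West

P1 → East (d²=138932352.00)
P2 → Mid (d²=343268978.00)
P3 → South (d²=145946666.00)
P4 → Mid (d²=152037125.00)
P5 → East (d²=138843205.00)
P6 → West (d²=116855604.00)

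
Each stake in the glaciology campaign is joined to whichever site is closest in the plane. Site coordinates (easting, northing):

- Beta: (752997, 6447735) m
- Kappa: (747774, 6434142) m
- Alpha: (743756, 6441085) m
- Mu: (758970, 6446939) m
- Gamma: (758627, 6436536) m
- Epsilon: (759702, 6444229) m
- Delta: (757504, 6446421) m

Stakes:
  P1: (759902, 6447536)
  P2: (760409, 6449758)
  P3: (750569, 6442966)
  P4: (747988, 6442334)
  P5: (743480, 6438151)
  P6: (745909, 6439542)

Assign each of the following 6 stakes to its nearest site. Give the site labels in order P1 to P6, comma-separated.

Mu, Mu, Beta, Alpha, Alpha, Alpha

P1 → Mu (d²=1225033.00)
P2 → Mu (d²=10017482.00)
P3 → Beta (d²=28638545.00)
P4 → Alpha (d²=19469825.00)
P5 → Alpha (d²=8684532.00)
P6 → Alpha (d²=7016258.00)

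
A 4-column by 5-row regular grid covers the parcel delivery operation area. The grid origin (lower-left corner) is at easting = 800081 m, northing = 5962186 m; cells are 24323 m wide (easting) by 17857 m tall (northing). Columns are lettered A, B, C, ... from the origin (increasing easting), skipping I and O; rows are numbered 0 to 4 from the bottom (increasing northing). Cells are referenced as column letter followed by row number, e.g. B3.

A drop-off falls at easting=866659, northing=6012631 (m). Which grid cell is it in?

C2

Column index: ⌊(866659 − 800081) / 24323⌋ = ⌊2.737⌋ = 2 → column C
Row offset from origin: ⌊(6012631 − 5962186) / 17857⌋ = ⌊2.825⌋ = 2 → row 2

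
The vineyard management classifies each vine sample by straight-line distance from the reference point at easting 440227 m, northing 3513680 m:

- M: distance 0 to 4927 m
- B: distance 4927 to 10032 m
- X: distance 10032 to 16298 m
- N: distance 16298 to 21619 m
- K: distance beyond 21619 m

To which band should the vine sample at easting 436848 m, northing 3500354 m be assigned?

Distance = √((436848−440227)² + (3500354−3513680)²) = √(11417641.000 + 177582276.000) = 13747.724 m.
10032 ≤ 13747.724 < 16298 → X.

X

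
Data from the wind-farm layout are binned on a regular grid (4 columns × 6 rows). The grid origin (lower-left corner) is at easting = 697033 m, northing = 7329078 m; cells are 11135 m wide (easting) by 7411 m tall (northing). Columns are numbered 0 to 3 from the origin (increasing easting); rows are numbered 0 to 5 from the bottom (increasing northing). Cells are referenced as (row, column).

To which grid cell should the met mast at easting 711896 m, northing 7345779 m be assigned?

Column index: ⌊(711896 − 697033) / 11135⌋ = ⌊1.335⌋ = 1
Row offset from origin: ⌊(7345779 − 7329078) / 7411⌋ = ⌊2.254⌋ = 2 → row 2

(2, 1)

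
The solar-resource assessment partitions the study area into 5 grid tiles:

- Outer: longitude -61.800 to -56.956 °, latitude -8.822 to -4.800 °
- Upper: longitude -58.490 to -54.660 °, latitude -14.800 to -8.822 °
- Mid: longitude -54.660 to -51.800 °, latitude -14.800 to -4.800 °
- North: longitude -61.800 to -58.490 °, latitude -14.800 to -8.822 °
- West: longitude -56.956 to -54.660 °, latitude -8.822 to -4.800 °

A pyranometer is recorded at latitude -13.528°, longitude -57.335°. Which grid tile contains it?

Upper

The point has longitude = -57.335 and latitude = -13.528.
Only Upper satisfies -58.490 ≤ longitude ≤ -54.660 and -14.800 ≤ latitude ≤ -8.822.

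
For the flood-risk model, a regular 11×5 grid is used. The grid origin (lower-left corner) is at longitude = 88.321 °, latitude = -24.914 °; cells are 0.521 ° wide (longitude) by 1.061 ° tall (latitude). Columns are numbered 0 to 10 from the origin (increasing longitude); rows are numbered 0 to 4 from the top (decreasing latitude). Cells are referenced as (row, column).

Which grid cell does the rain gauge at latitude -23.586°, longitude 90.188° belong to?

(3, 3)

Column index: ⌊(90.188 − 88.321) / 0.521⌋ = ⌊3.583⌋ = 3
Row offset from origin: ⌊(-23.586 − -24.914) / 1.061⌋ = ⌊1.252⌋ = 1 → row 3 (counted from top)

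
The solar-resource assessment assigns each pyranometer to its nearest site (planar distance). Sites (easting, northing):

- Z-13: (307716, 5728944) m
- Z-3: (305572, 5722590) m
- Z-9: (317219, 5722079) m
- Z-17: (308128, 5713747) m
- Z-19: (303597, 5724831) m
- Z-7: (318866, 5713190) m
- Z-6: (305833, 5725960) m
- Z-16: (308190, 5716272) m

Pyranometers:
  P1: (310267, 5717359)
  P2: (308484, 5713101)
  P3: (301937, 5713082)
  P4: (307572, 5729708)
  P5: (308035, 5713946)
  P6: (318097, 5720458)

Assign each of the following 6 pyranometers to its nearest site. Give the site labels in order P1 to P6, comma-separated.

Z-16, Z-17, Z-17, Z-13, Z-17, Z-9

P1 → Z-16 (d²=5495498.00)
P2 → Z-17 (d²=544052.00)
P3 → Z-17 (d²=38770706.00)
P4 → Z-13 (d²=604432.00)
P5 → Z-17 (d²=48250.00)
P6 → Z-9 (d²=3398525.00)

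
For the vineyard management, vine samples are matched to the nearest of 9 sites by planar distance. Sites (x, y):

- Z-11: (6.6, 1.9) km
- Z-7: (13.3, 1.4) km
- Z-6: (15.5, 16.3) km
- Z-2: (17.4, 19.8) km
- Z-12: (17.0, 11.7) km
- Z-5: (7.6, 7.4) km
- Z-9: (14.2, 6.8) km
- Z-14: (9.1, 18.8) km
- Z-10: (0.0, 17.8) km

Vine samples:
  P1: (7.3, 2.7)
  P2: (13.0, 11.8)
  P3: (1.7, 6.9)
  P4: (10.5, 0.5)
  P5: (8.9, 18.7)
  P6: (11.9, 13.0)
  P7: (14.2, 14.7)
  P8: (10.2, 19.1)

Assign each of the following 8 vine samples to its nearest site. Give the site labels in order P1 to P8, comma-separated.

Z-11, Z-12, Z-5, Z-7, Z-14, Z-6, Z-6, Z-14

P1 → Z-11 (d²=1.13)
P2 → Z-12 (d²=16.01)
P3 → Z-5 (d²=35.06)
P4 → Z-7 (d²=8.65)
P5 → Z-14 (d²=0.05)
P6 → Z-6 (d²=23.85)
P7 → Z-6 (d²=4.25)
P8 → Z-14 (d²=1.30)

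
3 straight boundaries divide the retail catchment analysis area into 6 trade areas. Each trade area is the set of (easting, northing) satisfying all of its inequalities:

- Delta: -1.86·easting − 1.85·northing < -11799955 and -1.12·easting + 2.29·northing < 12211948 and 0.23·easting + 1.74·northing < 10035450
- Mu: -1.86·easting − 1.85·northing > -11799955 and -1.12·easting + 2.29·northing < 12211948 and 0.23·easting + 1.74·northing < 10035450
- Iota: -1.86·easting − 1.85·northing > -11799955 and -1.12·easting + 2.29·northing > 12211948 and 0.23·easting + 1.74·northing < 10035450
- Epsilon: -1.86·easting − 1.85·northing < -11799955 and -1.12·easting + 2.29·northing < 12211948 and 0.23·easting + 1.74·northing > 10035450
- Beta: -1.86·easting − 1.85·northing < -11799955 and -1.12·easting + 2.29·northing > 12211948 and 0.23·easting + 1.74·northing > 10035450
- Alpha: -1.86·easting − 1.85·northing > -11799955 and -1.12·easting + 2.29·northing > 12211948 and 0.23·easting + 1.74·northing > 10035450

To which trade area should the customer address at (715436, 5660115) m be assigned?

-1.86·715436 − 1.85·5660115 = -11801923.710, which is < -11799955
-1.12·715436 + 2.29·5660115 = 12160375.030, which is < 12211948
0.23·715436 + 1.74·5660115 = 10013150.380, which is < 10035450
This sign pattern matches Delta.

Delta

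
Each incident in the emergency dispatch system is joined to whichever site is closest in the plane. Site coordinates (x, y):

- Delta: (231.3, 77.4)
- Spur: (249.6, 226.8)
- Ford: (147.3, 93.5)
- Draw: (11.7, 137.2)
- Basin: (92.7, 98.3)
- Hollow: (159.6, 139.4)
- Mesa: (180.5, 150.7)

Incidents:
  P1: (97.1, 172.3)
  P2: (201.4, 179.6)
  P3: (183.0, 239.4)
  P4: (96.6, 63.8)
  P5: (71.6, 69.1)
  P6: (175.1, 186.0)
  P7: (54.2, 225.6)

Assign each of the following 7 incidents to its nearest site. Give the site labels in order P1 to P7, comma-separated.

P1 → Hollow (d²=4988.66)
P2 → Mesa (d²=1272.02)
P3 → Spur (d²=4594.32)
P4 → Basin (d²=1205.46)
P5 → Basin (d²=1297.85)
P6 → Mesa (d²=1275.25)
P7 → Draw (d²=9620.81)

Hollow, Mesa, Spur, Basin, Basin, Mesa, Draw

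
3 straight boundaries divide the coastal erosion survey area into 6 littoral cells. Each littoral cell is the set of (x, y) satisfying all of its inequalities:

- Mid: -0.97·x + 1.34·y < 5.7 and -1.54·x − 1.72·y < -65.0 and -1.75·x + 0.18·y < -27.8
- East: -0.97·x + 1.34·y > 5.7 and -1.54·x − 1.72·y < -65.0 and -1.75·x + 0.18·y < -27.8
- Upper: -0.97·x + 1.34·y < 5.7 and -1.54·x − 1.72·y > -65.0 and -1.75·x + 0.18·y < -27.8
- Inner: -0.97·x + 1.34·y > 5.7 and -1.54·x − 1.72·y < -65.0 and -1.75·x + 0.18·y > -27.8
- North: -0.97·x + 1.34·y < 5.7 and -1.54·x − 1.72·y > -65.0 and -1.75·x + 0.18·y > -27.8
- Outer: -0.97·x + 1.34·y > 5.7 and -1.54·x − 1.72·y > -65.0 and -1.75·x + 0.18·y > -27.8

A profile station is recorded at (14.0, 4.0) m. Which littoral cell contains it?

North

-0.97·14.0 + 1.34·4.0 = -8.220, which is < 5.7
-1.54·14.0 − 1.72·4.0 = -28.440, which is > -65.0
-1.75·14.0 + 0.18·4.0 = -23.780, which is > -27.8
This sign pattern matches North.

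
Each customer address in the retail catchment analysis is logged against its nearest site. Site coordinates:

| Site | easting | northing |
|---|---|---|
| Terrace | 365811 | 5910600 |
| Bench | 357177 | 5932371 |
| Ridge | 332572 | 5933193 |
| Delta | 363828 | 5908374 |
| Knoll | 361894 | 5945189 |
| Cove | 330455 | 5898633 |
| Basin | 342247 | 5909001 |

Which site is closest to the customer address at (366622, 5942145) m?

Knoll

Squared distances to each site:
Terrace: 995744746.000; Bench: 184739101.000; Ridge: 1239540804.000; Delta: 1148286877.000; Knoll: 31619920.000; Cove: 3201346033.000; Basin: 1692665361.000.
Minimum at Knoll.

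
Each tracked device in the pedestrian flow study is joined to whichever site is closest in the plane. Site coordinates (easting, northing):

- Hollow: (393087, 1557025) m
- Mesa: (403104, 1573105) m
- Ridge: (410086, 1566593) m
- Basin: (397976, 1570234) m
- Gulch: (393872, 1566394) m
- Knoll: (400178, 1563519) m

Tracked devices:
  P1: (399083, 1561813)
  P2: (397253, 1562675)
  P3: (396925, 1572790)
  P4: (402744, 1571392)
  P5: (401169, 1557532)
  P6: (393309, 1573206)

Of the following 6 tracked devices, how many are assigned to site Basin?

2

P1 → Knoll
P2 → Knoll
P3 → Basin
P4 → Mesa
P5 → Knoll
P6 → Basin
2 of the 6 go to Basin.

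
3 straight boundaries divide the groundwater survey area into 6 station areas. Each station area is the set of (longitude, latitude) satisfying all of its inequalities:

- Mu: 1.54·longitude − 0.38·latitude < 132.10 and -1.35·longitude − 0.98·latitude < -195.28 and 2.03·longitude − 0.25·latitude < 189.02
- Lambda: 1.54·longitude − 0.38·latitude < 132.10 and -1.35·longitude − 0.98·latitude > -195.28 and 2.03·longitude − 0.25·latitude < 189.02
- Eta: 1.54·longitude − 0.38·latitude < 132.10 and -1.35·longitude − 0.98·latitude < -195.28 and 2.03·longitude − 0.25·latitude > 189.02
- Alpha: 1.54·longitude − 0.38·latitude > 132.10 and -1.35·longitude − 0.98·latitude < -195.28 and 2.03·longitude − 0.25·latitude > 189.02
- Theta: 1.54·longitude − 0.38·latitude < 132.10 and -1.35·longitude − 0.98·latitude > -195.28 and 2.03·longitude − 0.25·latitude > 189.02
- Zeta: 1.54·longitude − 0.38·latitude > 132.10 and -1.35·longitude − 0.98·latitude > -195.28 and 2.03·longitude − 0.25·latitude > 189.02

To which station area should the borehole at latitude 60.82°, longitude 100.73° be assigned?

Eta

1.54·100.73 − 0.38·60.82 = 132.013, which is < 132.10
-1.35·100.73 − 0.98·60.82 = -195.589, which is < -195.28
2.03·100.73 − 0.25·60.82 = 189.277, which is > 189.02
This sign pattern matches Eta.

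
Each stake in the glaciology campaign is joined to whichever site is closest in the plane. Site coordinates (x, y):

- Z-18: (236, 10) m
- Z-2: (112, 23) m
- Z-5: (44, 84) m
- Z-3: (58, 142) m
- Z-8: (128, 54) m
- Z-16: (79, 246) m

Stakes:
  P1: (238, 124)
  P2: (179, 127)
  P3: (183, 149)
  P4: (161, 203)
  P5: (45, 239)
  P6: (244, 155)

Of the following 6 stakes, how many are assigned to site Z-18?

2

P1 → Z-18
P2 → Z-8
P3 → Z-8
P4 → Z-16
P5 → Z-16
P6 → Z-18
2 of the 6 go to Z-18.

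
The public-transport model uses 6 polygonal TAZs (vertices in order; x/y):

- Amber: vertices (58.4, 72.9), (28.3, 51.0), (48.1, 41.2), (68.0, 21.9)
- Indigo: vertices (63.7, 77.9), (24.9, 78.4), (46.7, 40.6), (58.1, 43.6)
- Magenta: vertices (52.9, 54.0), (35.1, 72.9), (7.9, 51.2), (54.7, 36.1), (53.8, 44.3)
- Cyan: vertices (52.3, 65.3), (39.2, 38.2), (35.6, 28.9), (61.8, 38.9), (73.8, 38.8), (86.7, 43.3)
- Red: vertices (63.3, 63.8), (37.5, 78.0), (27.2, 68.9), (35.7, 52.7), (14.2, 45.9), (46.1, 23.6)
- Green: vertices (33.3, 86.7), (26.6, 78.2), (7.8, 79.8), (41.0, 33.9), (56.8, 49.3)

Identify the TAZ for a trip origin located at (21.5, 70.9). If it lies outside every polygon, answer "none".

Green

Cast a ray rightward from (21.5, 70.9). For each polygon, the edges (by vertex number in listed order) whose endpoints lie on opposite sides of y = 70.9, where each meets that height, and whether that is right or left of the point:
Amber: 1–2 at x≈55.65 (right), 4–1 at x≈58.78 (right) → 2 crossings.
Indigo: 2–3 at x≈29.23 (right), 4–1 at x≈62.56 (right) → 2 crossings.
Magenta: 1–2 at x≈36.98 (right), 2–3 at x≈32.59 (right) → 2 crossings.
Cyan: no edge straddles that height → 0 crossings.
Red: 1–2 at x≈50.40 (right), 2–3 at x≈29.46 (right) → 2 crossings.
Green: 3–4 at x≈14.24 (left), 5–1 at x≈43.23 (right) → 1 crossing.
Only Green has an odd count, so the point is inside Green.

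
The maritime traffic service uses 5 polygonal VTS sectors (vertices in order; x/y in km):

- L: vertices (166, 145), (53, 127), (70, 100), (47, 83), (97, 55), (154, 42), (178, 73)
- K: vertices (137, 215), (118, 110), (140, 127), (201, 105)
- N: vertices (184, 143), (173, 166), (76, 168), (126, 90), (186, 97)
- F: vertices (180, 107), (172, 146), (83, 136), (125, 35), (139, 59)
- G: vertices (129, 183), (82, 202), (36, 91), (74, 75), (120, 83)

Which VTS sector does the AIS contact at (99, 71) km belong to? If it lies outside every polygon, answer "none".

Cast a ray rightward from (99, 71). For each polygon, the edges (by vertex number in listed order) whose endpoints lie on opposite sides of y = 71, where each meets that height, and whether that is right or left of the point:
L: 4–5 at x≈68.4 (left), 6–7 at x≈176.5 (right) → 1 crossing.
K: no edge straddles that height → 0 crossings.
N: no edge straddles that height → 0 crossings.
F: 3–4 at x≈110.0 (right), 5–1 at x≈149.2 (right) → 2 crossings.
G: no edge straddles that height → 0 crossings.
Only L has an odd count, so the point is inside L.

L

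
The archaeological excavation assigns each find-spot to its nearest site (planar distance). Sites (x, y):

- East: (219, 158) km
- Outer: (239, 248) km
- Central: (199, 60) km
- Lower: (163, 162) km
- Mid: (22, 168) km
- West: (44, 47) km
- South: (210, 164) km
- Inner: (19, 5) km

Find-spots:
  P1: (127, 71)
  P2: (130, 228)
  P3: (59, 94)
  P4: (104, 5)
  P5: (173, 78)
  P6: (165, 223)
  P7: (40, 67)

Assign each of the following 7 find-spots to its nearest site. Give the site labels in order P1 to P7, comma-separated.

P1 → Central (d²=5305.00)
P2 → Lower (d²=5445.00)
P3 → West (d²=2434.00)
P4 → West (d²=5364.00)
P5 → Central (d²=1000.00)
P6 → Lower (d²=3725.00)
P7 → West (d²=416.00)

Central, Lower, West, West, Central, Lower, West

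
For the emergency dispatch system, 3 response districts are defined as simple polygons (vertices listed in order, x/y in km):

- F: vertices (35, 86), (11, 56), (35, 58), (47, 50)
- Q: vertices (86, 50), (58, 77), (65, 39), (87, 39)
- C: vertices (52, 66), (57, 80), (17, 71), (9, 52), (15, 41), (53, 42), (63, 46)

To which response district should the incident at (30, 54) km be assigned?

Cast a ray rightward from (30, 54). For each polygon, the edges (by vertex number in listed order) whose endpoints lie on opposite sides of y = 54, where each meets that height, and whether that is right or left of the point:
F: 3–4 at x≈41.0 (right), 4–1 at x≈45.7 (right) → 2 crossings.
Q: 1–2 at x≈81.9 (right), 2–3 at x≈62.2 (right) → 2 crossings.
C: 3–4 at x≈9.8 (left), 7–1 at x≈58.6 (right) → 1 crossing.
Only C has an odd count, so the point is inside C.

C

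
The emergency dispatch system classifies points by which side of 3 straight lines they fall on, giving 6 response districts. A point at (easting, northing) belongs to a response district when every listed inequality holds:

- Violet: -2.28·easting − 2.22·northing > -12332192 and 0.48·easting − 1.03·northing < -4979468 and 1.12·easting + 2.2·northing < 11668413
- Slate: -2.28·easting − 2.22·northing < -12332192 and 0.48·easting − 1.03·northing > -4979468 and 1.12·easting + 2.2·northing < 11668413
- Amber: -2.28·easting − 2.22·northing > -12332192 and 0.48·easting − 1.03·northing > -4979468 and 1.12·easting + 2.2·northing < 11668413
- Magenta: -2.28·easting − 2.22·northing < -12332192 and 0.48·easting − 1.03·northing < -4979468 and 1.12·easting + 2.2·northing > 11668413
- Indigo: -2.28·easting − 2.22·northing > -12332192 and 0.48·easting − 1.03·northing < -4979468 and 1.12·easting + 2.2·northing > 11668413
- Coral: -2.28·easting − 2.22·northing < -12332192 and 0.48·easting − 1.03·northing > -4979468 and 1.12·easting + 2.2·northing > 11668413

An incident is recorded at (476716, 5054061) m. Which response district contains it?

-2.28·476716 − 2.22·5054061 = -12306927.900, which is > -12332192
0.48·476716 − 1.03·5054061 = -4976859.150, which is > -4979468
1.12·476716 + 2.2·5054061 = 11652856.120, which is < 11668413
This sign pattern matches Amber.

Amber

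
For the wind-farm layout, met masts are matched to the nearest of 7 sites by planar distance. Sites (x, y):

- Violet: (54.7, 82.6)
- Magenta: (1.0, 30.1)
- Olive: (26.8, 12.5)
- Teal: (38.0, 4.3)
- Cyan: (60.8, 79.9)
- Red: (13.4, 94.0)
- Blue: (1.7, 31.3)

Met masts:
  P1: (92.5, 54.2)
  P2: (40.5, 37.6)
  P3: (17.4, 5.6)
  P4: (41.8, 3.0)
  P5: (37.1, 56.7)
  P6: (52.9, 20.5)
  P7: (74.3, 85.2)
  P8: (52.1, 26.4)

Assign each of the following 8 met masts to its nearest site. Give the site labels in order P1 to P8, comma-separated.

P1 → Cyan (d²=1665.38)
P2 → Olive (d²=817.70)
P3 → Olive (d²=135.97)
P4 → Teal (d²=16.13)
P5 → Violet (d²=980.57)
P6 → Teal (d²=484.45)
P7 → Cyan (d²=210.34)
P8 → Teal (d²=687.22)

Cyan, Olive, Olive, Teal, Violet, Teal, Cyan, Teal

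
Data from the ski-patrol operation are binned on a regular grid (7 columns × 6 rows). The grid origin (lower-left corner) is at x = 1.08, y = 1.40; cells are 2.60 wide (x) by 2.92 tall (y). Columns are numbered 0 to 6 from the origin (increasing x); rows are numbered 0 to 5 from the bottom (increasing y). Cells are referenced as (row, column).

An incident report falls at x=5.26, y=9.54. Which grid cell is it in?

(2, 1)

Column index: ⌊(5.26 − 1.08) / 2.60⌋ = ⌊1.608⌋ = 1
Row offset from origin: ⌊(9.54 − 1.40) / 2.92⌋ = ⌊2.788⌋ = 2 → row 2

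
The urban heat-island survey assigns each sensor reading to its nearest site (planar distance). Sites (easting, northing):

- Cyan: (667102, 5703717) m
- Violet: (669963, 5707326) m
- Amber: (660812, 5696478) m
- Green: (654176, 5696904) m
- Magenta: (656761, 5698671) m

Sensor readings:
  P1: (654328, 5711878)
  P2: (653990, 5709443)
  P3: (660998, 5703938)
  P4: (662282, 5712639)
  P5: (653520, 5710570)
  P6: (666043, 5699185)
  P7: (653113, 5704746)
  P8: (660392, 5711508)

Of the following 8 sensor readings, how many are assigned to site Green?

P1 → Magenta
P2 → Magenta
P3 → Cyan
P4 → Violet
P5 → Magenta
P6 → Cyan
P7 → Magenta
P8 → Cyan
0 of the 8 go to Green.

0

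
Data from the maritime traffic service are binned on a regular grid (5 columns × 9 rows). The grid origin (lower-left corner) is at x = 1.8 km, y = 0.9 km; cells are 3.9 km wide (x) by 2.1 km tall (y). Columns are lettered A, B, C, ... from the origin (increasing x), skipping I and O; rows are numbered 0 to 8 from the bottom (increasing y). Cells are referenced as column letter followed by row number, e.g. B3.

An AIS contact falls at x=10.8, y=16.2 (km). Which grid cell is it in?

Column index: ⌊(10.8 − 1.8) / 3.9⌋ = ⌊2.308⌋ = 2 → column C
Row offset from origin: ⌊(16.2 − 0.9) / 2.1⌋ = ⌊7.286⌋ = 7 → row 7

C7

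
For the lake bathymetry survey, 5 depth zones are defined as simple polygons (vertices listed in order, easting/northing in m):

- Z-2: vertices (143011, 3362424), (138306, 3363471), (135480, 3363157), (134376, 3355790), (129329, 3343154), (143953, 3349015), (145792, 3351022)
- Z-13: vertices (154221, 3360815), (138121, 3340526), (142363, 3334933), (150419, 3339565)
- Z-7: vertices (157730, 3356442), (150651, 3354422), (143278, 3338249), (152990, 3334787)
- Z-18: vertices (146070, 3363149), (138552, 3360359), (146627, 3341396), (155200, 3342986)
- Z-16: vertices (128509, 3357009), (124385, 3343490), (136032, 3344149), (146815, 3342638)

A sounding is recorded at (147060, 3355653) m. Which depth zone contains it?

Cast a ray rightward from (147060, 3355653). For each polygon, the edges (by vertex number in listed order) whose endpoints lie on opposite sides of northing = 3355653, where each meets that height, and whether that is right or left of the point:
Z-2: 4–5 at easting≈134321.3 (left), 7–1 at easting≈144662.5 (left) → 0 crossings.
Z-13: 1–2 at easting≈150124.8 (right), 4–1 at easting≈153297.4 (right) → 2 crossings.
Z-7: 1–2 at easting≈154965.0 (right), 4–1 at easting≈157557.3 (right) → 2 crossings.
Z-18: 2–3 at easting≈140556.0 (left), 4–1 at easting≈149464.3 (right) → 1 crossing.
Z-16: 1–2 at easting≈128095.3 (left), 4–1 at easting≈130236.3 (left) → 0 crossings.
Only Z-18 has an odd count, so the point is inside Z-18.

Z-18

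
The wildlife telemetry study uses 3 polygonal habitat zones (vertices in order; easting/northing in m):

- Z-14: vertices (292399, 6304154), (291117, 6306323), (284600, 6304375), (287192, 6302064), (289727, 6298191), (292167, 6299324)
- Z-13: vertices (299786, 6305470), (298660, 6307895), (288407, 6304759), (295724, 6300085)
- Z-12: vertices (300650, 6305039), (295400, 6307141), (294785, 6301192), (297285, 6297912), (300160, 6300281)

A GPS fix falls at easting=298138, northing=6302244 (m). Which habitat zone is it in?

Cast a ray rightward from (298138, 6302244). For each polygon, the edges (by vertex number in listed order) whose endpoints lie on opposite sides of northing = 6302244, where each meets that height, and whether that is right or left of the point:
Z-14: 3–4 at easting≈286990.1 (left), 6–1 at easting≈292307.3 (left) → 0 crossings.
Z-13: 3–4 at easting≈292344.2 (left), 4–1 at easting≈297352.6 (left) → 0 crossings.
Z-12: 2–3 at easting≈294893.8 (left), 5–1 at easting≈300362.2 (right) → 1 crossing.
Only Z-12 has an odd count, so the point is inside Z-12.

Z-12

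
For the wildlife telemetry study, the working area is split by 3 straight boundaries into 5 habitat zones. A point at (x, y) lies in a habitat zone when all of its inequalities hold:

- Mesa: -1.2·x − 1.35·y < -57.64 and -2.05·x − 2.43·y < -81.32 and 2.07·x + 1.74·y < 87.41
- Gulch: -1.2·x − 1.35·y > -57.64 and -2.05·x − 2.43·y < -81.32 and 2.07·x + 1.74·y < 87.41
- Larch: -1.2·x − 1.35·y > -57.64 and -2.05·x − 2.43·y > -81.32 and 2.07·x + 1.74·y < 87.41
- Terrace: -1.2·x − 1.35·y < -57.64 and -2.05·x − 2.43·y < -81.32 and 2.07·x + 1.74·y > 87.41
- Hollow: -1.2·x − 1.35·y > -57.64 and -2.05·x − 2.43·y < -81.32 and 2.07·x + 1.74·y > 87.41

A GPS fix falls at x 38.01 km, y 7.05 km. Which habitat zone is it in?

-1.2·38.01 − 1.35·7.05 = -55.129, which is > -57.64
-2.05·38.01 − 2.43·7.05 = -95.052, which is < -81.32
2.07·38.01 + 1.74·7.05 = 90.948, which is > 87.41
This sign pattern matches Hollow.

Hollow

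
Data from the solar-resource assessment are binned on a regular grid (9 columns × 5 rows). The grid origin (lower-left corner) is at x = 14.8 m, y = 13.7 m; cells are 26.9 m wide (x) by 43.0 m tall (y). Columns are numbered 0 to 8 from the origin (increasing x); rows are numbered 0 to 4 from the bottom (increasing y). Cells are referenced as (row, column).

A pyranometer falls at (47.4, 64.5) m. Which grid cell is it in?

(1, 1)

Column index: ⌊(47.4 − 14.8) / 26.9⌋ = ⌊1.212⌋ = 1
Row offset from origin: ⌊(64.5 − 13.7) / 43.0⌋ = ⌊1.181⌋ = 1 → row 1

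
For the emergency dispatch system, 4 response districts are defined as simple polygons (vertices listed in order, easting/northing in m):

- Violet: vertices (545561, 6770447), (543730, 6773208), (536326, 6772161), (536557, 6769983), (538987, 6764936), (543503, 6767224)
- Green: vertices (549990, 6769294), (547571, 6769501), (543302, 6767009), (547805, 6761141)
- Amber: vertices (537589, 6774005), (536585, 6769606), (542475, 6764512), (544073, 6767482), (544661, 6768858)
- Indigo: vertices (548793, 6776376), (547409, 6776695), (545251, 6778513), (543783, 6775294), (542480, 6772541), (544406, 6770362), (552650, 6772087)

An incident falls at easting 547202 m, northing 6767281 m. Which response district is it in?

Cast a ray rightward from (547202, 6767281). For each polygon, the edges (by vertex number in listed order) whose endpoints lie on opposite sides of northing = 6767281, where each meets that height, and whether that is right or left of the point:
Violet: 4–5 at easting≈537857.9 (left), 6–1 at easting≈543539.4 (left) → 0 crossings.
Green: 2–3 at easting≈543768.0 (left), 4–1 at easting≈549450.5 (right) → 1 crossing.
Amber: 2–3 at easting≈539273.3 (left), 3–4 at easting≈543964.9 (left) → 0 crossings.
Indigo: no edge straddles that height → 0 crossings.
Only Green has an odd count, so the point is inside Green.

Green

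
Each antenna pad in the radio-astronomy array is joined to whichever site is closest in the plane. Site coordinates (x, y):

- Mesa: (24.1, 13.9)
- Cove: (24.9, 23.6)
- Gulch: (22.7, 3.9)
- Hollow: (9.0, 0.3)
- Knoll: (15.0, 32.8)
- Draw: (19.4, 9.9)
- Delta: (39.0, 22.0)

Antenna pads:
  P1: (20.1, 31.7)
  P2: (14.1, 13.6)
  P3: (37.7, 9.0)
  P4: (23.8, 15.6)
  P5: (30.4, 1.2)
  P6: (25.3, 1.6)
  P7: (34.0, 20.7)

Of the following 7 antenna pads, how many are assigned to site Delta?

P1 → Knoll
P2 → Draw
P3 → Delta
P4 → Mesa
P5 → Gulch
P6 → Gulch
P7 → Delta
2 of the 7 go to Delta.

2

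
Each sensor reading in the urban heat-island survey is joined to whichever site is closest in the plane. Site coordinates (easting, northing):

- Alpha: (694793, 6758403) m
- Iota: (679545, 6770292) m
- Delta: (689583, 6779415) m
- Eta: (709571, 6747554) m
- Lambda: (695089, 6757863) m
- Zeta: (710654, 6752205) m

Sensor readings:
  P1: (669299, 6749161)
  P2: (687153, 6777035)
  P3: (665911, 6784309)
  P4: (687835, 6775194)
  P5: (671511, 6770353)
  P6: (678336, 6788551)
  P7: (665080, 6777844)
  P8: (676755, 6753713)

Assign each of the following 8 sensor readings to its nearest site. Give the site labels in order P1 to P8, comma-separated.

Iota, Delta, Iota, Delta, Iota, Delta, Iota, Iota

P1 → Iota (d²=551499677.00)
P2 → Delta (d²=11569300.00)
P3 → Iota (d²=382362245.00)
P4 → Delta (d²=20872345.00)
P5 → Iota (d²=64548877.00)
P6 → Delta (d²=209961505.00)
P7 → Iota (d²=266268929.00)
P8 → Iota (d²=282647341.00)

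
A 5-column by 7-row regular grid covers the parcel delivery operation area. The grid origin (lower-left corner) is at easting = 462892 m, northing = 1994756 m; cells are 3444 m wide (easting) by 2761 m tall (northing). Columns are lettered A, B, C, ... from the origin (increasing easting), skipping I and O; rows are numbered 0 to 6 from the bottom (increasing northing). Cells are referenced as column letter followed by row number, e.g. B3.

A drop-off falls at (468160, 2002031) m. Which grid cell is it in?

Column index: ⌊(468160 − 462892) / 3444⌋ = ⌊1.530⌋ = 1 → column B
Row offset from origin: ⌊(2002031 − 1994756) / 2761⌋ = ⌊2.635⌋ = 2 → row 2

B2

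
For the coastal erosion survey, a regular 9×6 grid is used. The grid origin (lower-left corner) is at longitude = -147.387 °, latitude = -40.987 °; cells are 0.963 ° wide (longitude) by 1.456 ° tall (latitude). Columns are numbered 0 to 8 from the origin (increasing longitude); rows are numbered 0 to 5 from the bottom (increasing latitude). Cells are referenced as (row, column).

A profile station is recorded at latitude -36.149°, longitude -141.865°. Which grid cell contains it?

Column index: ⌊(-141.865 − -147.387) / 0.963⌋ = ⌊5.734⌋ = 5
Row offset from origin: ⌊(-36.149 − -40.987) / 1.456⌋ = ⌊3.323⌋ = 3 → row 3

(3, 5)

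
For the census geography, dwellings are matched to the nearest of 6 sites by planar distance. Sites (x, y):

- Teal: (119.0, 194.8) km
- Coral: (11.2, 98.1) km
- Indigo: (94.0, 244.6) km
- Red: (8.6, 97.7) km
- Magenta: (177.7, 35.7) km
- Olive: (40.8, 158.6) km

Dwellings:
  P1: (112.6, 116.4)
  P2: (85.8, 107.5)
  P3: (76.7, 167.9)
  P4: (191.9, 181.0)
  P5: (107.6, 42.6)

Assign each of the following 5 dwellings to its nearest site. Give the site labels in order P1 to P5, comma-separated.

Teal, Olive, Olive, Teal, Magenta

P1 → Teal (d²=6187.52)
P2 → Olive (d²=4636.21)
P3 → Olive (d²=1375.30)
P4 → Teal (d²=5504.85)
P5 → Magenta (d²=4961.62)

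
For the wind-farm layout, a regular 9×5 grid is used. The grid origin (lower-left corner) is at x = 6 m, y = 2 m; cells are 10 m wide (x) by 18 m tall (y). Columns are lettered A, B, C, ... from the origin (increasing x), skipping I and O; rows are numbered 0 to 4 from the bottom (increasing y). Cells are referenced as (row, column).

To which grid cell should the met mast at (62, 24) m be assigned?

(1, F)

Column index: ⌊(62 − 6) / 10⌋ = ⌊5.600⌋ = 5 → column F
Row offset from origin: ⌊(24 − 2) / 18⌋ = ⌊1.222⌋ = 1 → row 1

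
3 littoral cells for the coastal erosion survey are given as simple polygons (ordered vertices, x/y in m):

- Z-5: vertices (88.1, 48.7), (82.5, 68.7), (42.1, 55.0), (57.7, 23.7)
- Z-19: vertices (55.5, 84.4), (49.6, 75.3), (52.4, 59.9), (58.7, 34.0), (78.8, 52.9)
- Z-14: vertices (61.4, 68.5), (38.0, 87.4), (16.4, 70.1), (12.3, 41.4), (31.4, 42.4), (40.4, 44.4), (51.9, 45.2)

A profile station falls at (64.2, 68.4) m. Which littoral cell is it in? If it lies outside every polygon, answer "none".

Z-19

Cast a ray rightward from (64.2, 68.4). For each polygon, the edges (by vertex number in listed order) whose endpoints lie on opposite sides of y = 68.4, where each meets that height, and whether that is right or left of the point:
Z-5: 1–2 at x≈82.58 (right), 2–3 at x≈81.62 (right) → 2 crossings.
Z-19: 2–3 at x≈50.85 (left), 5–1 at x≈67.33 (right) → 1 crossing.
Z-14: 3–4 at x≈16.16 (left), 7–1 at x≈61.36 (left) → 0 crossings.
Only Z-19 has an odd count, so the point is inside Z-19.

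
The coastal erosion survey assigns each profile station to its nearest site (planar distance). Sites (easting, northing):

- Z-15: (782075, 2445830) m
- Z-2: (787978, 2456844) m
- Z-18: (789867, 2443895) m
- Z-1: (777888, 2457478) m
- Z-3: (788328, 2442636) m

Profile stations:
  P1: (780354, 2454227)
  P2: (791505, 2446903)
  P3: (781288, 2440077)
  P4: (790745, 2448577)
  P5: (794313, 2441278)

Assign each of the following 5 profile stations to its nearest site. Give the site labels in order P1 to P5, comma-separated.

P1 → Z-1 (d²=16650157.00)
P2 → Z-18 (d²=11731108.00)
P3 → Z-15 (d²=33716378.00)
P4 → Z-18 (d²=22692008.00)
P5 → Z-18 (d²=26615605.00)

Z-1, Z-18, Z-15, Z-18, Z-18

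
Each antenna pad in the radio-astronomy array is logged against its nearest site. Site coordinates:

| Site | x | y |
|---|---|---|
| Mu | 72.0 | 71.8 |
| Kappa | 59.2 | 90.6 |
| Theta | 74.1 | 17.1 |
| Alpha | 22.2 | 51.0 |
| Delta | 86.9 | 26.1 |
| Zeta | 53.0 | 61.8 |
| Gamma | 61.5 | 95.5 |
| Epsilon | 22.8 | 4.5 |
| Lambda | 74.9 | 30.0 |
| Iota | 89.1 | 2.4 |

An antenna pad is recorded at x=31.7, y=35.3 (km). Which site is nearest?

Squared distances to each site:
Mu: 2956.340; Kappa: 3814.340; Theta: 2129.000; Alpha: 336.740; Delta: 3131.680; Zeta: 1155.940; Gamma: 4512.080; Epsilon: 1027.850; Lambda: 1894.330; Iota: 4377.170.
Minimum at Alpha.

Alpha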